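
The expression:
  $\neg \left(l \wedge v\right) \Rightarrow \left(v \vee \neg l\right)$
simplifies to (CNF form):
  $v \vee \neg l$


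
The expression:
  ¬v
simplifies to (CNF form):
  ¬v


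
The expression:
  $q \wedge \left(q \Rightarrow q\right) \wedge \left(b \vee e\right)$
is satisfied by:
  {b: True, e: True, q: True}
  {b: True, q: True, e: False}
  {e: True, q: True, b: False}


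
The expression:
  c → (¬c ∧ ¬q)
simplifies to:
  ¬c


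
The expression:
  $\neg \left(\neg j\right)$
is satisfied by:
  {j: True}


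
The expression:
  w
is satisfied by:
  {w: True}


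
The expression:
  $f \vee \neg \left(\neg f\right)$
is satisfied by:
  {f: True}


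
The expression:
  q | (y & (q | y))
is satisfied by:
  {y: True, q: True}
  {y: True, q: False}
  {q: True, y: False}


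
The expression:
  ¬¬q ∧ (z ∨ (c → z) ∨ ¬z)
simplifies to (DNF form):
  q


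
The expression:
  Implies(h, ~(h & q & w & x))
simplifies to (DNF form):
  ~h | ~q | ~w | ~x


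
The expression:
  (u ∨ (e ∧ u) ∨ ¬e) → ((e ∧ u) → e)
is always true.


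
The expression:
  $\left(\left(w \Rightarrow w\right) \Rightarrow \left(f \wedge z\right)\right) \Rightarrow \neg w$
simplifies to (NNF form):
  $\neg f \vee \neg w \vee \neg z$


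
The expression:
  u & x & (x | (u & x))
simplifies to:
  u & x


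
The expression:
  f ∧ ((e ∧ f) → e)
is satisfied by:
  {f: True}


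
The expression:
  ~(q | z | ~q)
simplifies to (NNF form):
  False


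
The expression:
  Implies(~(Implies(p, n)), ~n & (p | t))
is always true.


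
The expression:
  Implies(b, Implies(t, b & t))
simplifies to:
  True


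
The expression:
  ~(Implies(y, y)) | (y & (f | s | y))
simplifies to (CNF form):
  y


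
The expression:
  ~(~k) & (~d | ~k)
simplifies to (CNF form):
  k & ~d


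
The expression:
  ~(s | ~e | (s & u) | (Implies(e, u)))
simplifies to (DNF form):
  e & ~s & ~u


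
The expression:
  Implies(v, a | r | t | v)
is always true.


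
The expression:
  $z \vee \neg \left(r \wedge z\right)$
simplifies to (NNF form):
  $\text{True}$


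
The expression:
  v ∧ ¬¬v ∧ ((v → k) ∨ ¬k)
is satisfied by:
  {v: True}


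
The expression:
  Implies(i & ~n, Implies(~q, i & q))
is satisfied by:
  {n: True, q: True, i: False}
  {n: True, q: False, i: False}
  {q: True, n: False, i: False}
  {n: False, q: False, i: False}
  {n: True, i: True, q: True}
  {n: True, i: True, q: False}
  {i: True, q: True, n: False}


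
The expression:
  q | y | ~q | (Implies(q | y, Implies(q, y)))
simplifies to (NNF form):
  True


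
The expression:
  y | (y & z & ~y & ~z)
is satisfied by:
  {y: True}


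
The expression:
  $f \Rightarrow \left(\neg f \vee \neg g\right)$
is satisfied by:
  {g: False, f: False}
  {f: True, g: False}
  {g: True, f: False}


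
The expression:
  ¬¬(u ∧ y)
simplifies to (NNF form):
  u ∧ y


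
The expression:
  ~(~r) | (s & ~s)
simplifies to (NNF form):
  r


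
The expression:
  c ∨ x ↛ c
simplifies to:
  c ∨ x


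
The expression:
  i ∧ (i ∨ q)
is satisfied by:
  {i: True}


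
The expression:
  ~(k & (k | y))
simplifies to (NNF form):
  ~k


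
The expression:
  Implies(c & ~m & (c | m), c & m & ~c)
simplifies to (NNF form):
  m | ~c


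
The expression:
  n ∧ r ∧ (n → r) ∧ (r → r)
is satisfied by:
  {r: True, n: True}


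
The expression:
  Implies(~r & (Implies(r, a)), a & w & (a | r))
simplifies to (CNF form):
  (a | r) & (r | w)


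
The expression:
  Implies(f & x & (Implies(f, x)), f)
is always true.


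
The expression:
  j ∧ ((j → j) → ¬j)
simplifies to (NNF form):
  False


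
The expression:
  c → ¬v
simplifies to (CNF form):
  ¬c ∨ ¬v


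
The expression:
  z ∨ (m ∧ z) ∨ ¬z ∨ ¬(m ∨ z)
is always true.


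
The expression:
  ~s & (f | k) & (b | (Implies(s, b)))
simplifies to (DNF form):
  (f & ~s) | (k & ~s)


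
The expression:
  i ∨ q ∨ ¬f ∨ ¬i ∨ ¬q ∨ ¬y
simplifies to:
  True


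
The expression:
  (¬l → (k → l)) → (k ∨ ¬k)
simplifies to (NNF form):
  True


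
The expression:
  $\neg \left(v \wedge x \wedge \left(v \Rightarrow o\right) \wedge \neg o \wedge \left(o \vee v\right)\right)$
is always true.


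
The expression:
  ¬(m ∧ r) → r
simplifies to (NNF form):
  r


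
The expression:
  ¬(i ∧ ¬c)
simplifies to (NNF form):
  c ∨ ¬i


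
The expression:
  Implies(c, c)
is always true.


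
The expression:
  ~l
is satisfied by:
  {l: False}


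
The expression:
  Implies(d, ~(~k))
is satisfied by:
  {k: True, d: False}
  {d: False, k: False}
  {d: True, k: True}


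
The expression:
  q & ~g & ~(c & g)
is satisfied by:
  {q: True, g: False}


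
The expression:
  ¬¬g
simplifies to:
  g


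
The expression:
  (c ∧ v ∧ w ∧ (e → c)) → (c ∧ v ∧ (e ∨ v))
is always true.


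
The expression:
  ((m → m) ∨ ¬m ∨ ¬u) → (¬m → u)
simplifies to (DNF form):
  m ∨ u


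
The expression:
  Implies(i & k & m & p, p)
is always true.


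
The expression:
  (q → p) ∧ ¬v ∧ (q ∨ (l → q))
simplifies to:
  ¬v ∧ (p ∨ ¬q) ∧ (q ∨ ¬l)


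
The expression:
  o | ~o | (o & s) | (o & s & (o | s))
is always true.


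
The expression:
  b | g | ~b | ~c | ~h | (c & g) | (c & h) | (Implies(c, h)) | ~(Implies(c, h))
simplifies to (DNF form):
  True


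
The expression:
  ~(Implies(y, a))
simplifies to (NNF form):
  y & ~a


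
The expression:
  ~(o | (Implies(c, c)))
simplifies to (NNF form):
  False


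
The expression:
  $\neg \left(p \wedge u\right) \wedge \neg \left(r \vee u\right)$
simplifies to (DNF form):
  $\neg r \wedge \neg u$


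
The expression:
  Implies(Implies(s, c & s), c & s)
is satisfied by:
  {s: True}


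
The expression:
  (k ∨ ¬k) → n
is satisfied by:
  {n: True}


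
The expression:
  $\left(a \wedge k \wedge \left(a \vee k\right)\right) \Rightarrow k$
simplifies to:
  $\text{True}$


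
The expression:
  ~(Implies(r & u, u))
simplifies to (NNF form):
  False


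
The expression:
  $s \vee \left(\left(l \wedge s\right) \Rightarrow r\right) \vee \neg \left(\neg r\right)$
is always true.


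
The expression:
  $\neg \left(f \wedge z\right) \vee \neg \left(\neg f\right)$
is always true.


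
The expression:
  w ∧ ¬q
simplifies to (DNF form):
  w ∧ ¬q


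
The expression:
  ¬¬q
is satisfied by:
  {q: True}


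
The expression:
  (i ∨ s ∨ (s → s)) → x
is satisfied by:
  {x: True}


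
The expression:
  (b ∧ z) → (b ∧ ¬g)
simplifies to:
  ¬b ∨ ¬g ∨ ¬z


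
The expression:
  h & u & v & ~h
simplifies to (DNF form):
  False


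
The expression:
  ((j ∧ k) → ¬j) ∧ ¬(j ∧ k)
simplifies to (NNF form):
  ¬j ∨ ¬k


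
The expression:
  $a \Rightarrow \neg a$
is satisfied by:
  {a: False}


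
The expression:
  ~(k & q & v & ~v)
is always true.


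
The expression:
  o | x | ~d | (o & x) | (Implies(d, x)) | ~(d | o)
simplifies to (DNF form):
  o | x | ~d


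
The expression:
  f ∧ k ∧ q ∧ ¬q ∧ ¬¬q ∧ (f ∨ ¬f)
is never true.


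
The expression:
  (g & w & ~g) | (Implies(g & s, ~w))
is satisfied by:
  {s: False, g: False, w: False}
  {w: True, s: False, g: False}
  {g: True, s: False, w: False}
  {w: True, g: True, s: False}
  {s: True, w: False, g: False}
  {w: True, s: True, g: False}
  {g: True, s: True, w: False}


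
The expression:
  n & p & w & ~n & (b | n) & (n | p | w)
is never true.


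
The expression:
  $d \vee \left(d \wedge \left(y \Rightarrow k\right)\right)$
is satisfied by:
  {d: True}


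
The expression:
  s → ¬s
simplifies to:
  ¬s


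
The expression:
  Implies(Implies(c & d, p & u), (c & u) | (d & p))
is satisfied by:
  {d: True, c: True, u: True, p: True}
  {d: True, c: True, u: True, p: False}
  {d: True, c: True, p: True, u: False}
  {d: True, c: True, p: False, u: False}
  {d: True, u: True, p: True, c: False}
  {d: True, u: False, p: True, c: False}
  {c: True, u: True, p: True, d: False}
  {c: True, u: True, p: False, d: False}


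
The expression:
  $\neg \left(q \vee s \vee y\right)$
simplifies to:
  $\neg q \wedge \neg s \wedge \neg y$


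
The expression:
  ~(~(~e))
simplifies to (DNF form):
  ~e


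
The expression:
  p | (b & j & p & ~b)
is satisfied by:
  {p: True}


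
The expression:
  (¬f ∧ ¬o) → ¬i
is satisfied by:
  {o: True, f: True, i: False}
  {o: True, f: False, i: False}
  {f: True, o: False, i: False}
  {o: False, f: False, i: False}
  {i: True, o: True, f: True}
  {i: True, o: True, f: False}
  {i: True, f: True, o: False}


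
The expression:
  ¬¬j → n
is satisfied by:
  {n: True, j: False}
  {j: False, n: False}
  {j: True, n: True}


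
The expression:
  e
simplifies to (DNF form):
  e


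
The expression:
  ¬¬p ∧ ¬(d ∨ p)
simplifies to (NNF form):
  False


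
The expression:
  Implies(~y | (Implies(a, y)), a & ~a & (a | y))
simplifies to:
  False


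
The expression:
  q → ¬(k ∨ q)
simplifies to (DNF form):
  ¬q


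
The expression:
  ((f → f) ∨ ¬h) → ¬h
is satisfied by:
  {h: False}


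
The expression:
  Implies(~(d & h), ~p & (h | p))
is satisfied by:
  {h: True, d: True, p: False}
  {h: True, p: False, d: False}
  {h: True, d: True, p: True}


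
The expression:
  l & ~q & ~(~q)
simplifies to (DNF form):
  False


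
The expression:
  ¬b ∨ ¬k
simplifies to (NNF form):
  ¬b ∨ ¬k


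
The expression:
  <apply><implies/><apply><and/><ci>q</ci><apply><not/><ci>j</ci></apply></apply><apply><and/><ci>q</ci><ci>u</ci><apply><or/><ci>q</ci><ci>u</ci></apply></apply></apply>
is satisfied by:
  {u: True, j: True, q: False}
  {u: True, j: False, q: False}
  {j: True, u: False, q: False}
  {u: False, j: False, q: False}
  {q: True, u: True, j: True}
  {q: True, u: True, j: False}
  {q: True, j: True, u: False}


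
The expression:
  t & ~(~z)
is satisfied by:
  {t: True, z: True}


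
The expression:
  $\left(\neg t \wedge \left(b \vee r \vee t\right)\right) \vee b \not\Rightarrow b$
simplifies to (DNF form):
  $\left(b \wedge \neg t\right) \vee \left(r \wedge \neg t\right)$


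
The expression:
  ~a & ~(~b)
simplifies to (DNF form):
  b & ~a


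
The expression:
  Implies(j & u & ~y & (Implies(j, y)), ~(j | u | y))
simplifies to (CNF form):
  True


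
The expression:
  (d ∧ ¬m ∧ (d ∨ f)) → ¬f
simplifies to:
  m ∨ ¬d ∨ ¬f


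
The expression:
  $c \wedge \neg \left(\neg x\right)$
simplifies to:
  $c \wedge x$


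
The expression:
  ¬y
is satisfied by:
  {y: False}


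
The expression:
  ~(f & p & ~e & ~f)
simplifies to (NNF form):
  True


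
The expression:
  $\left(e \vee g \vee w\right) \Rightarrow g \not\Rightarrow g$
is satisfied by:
  {g: False, e: False, w: False}


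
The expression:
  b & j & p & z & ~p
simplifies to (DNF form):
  False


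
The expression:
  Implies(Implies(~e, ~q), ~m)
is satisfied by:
  {q: True, m: False, e: False}
  {q: False, m: False, e: False}
  {e: True, q: True, m: False}
  {e: True, q: False, m: False}
  {m: True, q: True, e: False}


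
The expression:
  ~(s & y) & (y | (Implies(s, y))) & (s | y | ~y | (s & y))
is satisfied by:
  {s: False}


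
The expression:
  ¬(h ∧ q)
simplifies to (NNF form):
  ¬h ∨ ¬q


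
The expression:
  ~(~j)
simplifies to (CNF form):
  j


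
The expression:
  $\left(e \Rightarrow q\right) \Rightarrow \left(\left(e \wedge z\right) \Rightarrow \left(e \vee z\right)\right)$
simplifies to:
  $\text{True}$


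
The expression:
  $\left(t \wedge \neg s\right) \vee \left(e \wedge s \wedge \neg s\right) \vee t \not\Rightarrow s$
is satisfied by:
  {t: True, s: False}


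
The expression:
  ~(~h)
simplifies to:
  h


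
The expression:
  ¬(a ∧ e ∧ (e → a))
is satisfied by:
  {e: False, a: False}
  {a: True, e: False}
  {e: True, a: False}


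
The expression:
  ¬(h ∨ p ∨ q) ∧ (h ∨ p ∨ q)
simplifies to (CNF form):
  False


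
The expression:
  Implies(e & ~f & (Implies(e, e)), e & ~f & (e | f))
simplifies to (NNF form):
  True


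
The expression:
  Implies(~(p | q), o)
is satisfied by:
  {q: True, p: True, o: True}
  {q: True, p: True, o: False}
  {q: True, o: True, p: False}
  {q: True, o: False, p: False}
  {p: True, o: True, q: False}
  {p: True, o: False, q: False}
  {o: True, p: False, q: False}


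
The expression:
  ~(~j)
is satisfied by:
  {j: True}


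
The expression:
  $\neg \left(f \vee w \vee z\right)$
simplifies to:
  $\neg f \wedge \neg w \wedge \neg z$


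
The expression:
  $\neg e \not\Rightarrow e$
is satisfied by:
  {e: False}


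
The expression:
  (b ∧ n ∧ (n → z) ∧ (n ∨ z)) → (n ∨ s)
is always true.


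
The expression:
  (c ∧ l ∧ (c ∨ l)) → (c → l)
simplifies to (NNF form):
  True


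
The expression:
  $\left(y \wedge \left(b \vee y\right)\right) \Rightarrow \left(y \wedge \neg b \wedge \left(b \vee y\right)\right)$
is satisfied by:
  {y: False, b: False}
  {b: True, y: False}
  {y: True, b: False}


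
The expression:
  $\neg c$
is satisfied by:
  {c: False}


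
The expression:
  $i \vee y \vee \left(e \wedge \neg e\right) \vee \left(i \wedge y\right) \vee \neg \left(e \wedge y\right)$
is always true.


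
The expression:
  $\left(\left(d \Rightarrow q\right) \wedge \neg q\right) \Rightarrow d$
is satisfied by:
  {d: True, q: True}
  {d: True, q: False}
  {q: True, d: False}


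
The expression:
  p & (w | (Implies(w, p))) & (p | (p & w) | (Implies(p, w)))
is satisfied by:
  {p: True}


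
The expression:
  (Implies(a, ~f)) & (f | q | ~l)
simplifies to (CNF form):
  (f | ~f) & (~a | ~f) & (f | q | ~f) & (f | q | ~l) & (f | ~f | ~l) & (q | ~a | ~f) & (q | ~a | ~l) & (~a | ~f | ~l)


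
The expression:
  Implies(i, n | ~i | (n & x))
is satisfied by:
  {n: True, i: False}
  {i: False, n: False}
  {i: True, n: True}


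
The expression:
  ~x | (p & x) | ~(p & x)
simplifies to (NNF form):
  True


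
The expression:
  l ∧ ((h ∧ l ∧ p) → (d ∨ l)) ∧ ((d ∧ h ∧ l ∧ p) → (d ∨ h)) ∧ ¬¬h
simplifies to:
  h ∧ l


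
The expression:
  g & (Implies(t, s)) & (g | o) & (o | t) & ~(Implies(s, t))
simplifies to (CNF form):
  g & o & s & ~t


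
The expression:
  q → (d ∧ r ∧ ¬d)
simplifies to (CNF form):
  ¬q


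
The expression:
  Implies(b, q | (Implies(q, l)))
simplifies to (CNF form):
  True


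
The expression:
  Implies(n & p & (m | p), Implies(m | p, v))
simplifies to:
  v | ~n | ~p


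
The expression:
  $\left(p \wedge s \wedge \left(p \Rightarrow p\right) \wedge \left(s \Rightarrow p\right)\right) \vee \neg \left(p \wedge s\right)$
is always true.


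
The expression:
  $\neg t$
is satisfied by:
  {t: False}


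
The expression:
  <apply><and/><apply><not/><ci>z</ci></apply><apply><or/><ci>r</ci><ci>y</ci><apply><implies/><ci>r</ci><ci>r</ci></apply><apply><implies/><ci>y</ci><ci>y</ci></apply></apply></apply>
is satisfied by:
  {z: False}


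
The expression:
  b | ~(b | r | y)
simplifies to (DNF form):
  b | (~r & ~y)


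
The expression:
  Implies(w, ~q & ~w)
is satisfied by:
  {w: False}


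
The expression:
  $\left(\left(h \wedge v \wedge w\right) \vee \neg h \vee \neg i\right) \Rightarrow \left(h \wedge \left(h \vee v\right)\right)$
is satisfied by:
  {h: True}


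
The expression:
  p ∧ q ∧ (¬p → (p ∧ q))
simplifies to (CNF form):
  p ∧ q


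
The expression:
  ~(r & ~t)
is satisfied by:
  {t: True, r: False}
  {r: False, t: False}
  {r: True, t: True}


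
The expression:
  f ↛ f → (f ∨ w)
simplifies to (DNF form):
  True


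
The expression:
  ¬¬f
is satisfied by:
  {f: True}


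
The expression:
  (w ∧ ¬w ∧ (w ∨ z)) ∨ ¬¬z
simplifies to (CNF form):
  z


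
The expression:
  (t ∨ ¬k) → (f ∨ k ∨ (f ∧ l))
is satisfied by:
  {k: True, f: True}
  {k: True, f: False}
  {f: True, k: False}


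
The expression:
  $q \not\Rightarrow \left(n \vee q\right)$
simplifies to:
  $\text{False}$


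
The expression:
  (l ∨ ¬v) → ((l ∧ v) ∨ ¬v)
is always true.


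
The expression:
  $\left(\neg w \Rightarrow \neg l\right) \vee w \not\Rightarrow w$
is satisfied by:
  {w: True, l: False}
  {l: False, w: False}
  {l: True, w: True}


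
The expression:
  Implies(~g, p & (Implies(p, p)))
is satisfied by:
  {g: True, p: True}
  {g: True, p: False}
  {p: True, g: False}


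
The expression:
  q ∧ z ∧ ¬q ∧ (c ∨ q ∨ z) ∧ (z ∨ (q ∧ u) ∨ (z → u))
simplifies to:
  False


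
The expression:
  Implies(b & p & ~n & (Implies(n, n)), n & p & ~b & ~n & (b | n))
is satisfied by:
  {n: True, p: False, b: False}
  {p: False, b: False, n: False}
  {n: True, b: True, p: False}
  {b: True, p: False, n: False}
  {n: True, p: True, b: False}
  {p: True, n: False, b: False}
  {n: True, b: True, p: True}


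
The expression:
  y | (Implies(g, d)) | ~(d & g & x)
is always true.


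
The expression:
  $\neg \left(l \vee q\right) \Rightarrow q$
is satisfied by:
  {q: True, l: True}
  {q: True, l: False}
  {l: True, q: False}


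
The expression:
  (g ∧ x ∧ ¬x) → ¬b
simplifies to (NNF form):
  True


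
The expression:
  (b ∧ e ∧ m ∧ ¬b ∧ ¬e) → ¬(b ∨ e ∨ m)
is always true.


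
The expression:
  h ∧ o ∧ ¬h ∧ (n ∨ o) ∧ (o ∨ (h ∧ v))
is never true.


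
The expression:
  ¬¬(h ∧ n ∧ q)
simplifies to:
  h ∧ n ∧ q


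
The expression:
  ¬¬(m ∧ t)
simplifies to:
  m ∧ t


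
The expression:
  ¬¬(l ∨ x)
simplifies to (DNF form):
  l ∨ x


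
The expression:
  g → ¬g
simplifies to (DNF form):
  ¬g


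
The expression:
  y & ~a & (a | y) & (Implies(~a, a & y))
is never true.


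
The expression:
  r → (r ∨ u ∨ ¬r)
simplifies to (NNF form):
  True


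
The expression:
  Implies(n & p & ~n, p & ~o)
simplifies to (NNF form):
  True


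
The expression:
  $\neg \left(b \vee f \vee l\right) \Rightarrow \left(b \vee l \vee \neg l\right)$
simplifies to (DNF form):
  $\text{True}$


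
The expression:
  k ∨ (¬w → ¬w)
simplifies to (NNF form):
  True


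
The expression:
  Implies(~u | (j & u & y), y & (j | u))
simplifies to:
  u | (j & y)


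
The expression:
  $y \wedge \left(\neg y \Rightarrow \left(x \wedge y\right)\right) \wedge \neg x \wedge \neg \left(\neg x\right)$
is never true.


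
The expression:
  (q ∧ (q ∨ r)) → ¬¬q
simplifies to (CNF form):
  True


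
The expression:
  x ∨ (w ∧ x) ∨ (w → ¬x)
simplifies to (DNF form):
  True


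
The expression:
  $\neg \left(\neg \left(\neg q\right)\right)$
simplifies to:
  $\neg q$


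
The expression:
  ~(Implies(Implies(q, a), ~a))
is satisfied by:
  {a: True}


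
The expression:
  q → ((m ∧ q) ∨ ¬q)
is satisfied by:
  {m: True, q: False}
  {q: False, m: False}
  {q: True, m: True}


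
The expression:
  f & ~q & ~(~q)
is never true.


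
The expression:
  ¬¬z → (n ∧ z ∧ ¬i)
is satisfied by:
  {n: True, z: False, i: False}
  {n: False, z: False, i: False}
  {i: True, n: True, z: False}
  {i: True, n: False, z: False}
  {z: True, n: True, i: False}


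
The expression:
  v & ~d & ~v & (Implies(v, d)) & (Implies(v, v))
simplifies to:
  False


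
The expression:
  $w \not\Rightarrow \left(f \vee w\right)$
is never true.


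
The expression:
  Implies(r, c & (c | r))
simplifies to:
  c | ~r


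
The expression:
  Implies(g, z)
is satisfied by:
  {z: True, g: False}
  {g: False, z: False}
  {g: True, z: True}


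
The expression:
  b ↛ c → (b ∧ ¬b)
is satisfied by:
  {c: True, b: False}
  {b: False, c: False}
  {b: True, c: True}


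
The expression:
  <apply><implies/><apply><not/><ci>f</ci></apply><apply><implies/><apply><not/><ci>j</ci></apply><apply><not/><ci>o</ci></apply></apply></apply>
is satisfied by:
  {j: True, f: True, o: False}
  {j: True, f: False, o: False}
  {f: True, j: False, o: False}
  {j: False, f: False, o: False}
  {j: True, o: True, f: True}
  {j: True, o: True, f: False}
  {o: True, f: True, j: False}


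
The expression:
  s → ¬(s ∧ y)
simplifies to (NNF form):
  ¬s ∨ ¬y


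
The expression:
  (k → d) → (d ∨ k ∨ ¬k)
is always true.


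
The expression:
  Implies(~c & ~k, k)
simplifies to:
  c | k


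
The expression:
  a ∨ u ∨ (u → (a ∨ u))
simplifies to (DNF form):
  True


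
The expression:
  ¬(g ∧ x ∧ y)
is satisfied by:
  {x: False, y: False, g: False}
  {g: True, x: False, y: False}
  {y: True, x: False, g: False}
  {g: True, y: True, x: False}
  {x: True, g: False, y: False}
  {g: True, x: True, y: False}
  {y: True, x: True, g: False}


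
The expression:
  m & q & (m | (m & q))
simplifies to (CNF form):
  m & q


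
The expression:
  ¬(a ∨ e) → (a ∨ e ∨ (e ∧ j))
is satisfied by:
  {a: True, e: True}
  {a: True, e: False}
  {e: True, a: False}


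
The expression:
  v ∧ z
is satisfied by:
  {z: True, v: True}


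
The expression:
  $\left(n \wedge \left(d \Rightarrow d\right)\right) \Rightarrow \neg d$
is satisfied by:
  {d: False, n: False}
  {n: True, d: False}
  {d: True, n: False}


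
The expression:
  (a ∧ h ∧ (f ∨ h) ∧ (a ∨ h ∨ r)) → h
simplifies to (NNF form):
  True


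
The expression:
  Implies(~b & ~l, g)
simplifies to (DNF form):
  b | g | l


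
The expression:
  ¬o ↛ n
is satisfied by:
  {n: True, o: False}
  {o: False, n: False}
  {o: True, n: True}


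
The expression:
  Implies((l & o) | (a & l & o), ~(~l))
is always true.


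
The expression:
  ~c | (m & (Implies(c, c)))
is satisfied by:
  {m: True, c: False}
  {c: False, m: False}
  {c: True, m: True}


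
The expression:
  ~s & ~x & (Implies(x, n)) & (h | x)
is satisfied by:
  {h: True, x: False, s: False}


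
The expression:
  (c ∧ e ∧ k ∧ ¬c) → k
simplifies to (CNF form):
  True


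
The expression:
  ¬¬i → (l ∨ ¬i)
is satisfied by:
  {l: True, i: False}
  {i: False, l: False}
  {i: True, l: True}


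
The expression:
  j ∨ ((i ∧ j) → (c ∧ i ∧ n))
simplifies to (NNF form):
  True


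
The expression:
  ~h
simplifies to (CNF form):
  ~h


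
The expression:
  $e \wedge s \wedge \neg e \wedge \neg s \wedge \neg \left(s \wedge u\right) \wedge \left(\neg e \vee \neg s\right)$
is never true.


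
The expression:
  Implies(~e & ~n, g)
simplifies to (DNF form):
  e | g | n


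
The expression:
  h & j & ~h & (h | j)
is never true.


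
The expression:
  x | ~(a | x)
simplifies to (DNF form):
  x | ~a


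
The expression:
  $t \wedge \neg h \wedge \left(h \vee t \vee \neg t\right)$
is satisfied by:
  {t: True, h: False}


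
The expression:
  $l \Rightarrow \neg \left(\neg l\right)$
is always true.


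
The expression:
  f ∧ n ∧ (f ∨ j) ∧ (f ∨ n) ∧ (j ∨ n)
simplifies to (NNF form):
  f ∧ n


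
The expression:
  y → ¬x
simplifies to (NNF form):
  ¬x ∨ ¬y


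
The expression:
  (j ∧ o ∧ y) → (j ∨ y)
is always true.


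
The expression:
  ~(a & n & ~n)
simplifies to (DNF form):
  True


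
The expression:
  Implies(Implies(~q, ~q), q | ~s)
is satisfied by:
  {q: True, s: False}
  {s: False, q: False}
  {s: True, q: True}


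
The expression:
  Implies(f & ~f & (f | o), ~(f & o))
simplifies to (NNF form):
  True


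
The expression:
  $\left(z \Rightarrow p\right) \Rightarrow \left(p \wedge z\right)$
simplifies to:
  $z$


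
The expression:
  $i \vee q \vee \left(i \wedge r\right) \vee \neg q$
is always true.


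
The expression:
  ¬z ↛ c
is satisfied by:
  {c: True, z: False}
  {z: False, c: False}
  {z: True, c: True}


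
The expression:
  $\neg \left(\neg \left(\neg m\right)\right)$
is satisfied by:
  {m: False}


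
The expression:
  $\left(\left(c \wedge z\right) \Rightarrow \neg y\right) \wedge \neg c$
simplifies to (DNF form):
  $\neg c$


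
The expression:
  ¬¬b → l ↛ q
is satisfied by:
  {l: True, q: False, b: False}
  {q: False, b: False, l: False}
  {l: True, q: True, b: False}
  {q: True, l: False, b: False}
  {b: True, l: True, q: False}


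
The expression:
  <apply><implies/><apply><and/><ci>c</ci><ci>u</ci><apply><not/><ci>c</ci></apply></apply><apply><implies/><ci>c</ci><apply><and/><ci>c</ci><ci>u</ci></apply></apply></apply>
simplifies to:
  <true/>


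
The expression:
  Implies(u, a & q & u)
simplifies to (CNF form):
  (a | ~u) & (q | ~u)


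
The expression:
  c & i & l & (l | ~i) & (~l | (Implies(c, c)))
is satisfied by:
  {c: True, i: True, l: True}


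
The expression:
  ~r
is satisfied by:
  {r: False}


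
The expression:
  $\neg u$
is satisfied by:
  {u: False}


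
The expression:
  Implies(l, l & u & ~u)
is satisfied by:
  {l: False}


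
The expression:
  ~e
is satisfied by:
  {e: False}


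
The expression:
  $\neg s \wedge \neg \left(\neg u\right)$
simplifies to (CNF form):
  $u \wedge \neg s$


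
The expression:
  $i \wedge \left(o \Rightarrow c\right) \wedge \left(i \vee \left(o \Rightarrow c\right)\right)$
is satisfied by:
  {c: True, i: True, o: False}
  {i: True, o: False, c: False}
  {c: True, o: True, i: True}


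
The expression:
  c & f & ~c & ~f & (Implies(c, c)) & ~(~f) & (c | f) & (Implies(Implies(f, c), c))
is never true.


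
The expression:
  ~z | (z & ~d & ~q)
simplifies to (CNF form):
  (~d | ~z) & (~q | ~z)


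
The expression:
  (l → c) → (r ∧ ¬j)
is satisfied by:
  {l: True, r: True, c: False, j: False}
  {l: True, r: False, c: False, j: False}
  {r: True, l: False, c: False, j: False}
  {j: True, l: True, r: True, c: False}
  {j: True, l: True, r: False, c: False}
  {l: True, c: True, r: True, j: False}
  {c: True, r: True, j: False, l: False}


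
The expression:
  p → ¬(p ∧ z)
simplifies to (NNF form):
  ¬p ∨ ¬z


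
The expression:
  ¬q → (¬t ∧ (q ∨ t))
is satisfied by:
  {q: True}


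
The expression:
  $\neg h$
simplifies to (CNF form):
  $\neg h$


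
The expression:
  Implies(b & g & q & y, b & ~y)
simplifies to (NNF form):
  ~b | ~g | ~q | ~y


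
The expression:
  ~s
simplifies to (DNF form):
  ~s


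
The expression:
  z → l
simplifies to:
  l ∨ ¬z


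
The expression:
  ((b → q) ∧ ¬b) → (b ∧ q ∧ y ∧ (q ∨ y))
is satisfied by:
  {b: True}


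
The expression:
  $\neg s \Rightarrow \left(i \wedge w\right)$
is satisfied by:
  {i: True, s: True, w: True}
  {i: True, s: True, w: False}
  {s: True, w: True, i: False}
  {s: True, w: False, i: False}
  {i: True, w: True, s: False}


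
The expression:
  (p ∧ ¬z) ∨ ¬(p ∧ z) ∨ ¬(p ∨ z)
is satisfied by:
  {p: False, z: False}
  {z: True, p: False}
  {p: True, z: False}


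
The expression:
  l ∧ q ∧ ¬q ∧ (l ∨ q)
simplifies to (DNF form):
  False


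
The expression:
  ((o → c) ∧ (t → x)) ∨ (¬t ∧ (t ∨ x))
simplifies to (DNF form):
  (c ∧ x) ∨ (c ∧ ¬t) ∨ (x ∧ ¬o) ∨ (x ∧ ¬t) ∨ (¬o ∧ ¬t)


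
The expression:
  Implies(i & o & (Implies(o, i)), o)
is always true.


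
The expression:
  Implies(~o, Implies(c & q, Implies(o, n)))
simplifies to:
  True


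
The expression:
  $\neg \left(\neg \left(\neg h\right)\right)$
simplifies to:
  $\neg h$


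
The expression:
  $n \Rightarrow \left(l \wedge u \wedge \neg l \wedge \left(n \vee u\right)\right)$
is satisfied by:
  {n: False}


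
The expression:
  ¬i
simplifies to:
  ¬i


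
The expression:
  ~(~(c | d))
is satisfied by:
  {d: True, c: True}
  {d: True, c: False}
  {c: True, d: False}


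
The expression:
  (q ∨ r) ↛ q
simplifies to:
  r ∧ ¬q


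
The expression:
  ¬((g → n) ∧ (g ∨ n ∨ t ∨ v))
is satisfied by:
  {g: True, n: False, v: False, t: False}
  {t: True, g: True, n: False, v: False}
  {g: True, v: True, n: False, t: False}
  {t: True, g: True, v: True, n: False}
  {t: False, n: False, v: False, g: False}


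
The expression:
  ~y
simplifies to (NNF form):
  ~y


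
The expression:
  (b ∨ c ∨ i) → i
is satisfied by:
  {i: True, c: False, b: False}
  {i: True, b: True, c: False}
  {i: True, c: True, b: False}
  {i: True, b: True, c: True}
  {b: False, c: False, i: False}


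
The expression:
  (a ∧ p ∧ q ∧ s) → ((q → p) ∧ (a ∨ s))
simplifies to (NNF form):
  True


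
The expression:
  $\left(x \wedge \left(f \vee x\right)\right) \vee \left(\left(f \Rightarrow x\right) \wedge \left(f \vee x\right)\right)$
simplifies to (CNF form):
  $x$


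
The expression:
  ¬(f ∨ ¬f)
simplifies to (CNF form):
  False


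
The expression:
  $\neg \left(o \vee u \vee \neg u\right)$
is never true.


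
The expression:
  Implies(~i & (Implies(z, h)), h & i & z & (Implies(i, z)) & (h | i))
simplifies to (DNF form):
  i | (z & ~h)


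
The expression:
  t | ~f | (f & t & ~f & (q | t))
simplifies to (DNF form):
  t | ~f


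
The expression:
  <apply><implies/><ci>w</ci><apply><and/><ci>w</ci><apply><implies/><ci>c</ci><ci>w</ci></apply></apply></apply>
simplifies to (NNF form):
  <true/>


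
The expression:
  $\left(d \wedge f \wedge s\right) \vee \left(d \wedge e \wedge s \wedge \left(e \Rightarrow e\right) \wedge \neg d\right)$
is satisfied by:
  {s: True, d: True, f: True}


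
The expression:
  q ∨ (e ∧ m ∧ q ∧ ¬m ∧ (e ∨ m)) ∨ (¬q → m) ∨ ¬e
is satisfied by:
  {q: True, m: True, e: False}
  {q: True, e: False, m: False}
  {m: True, e: False, q: False}
  {m: False, e: False, q: False}
  {q: True, m: True, e: True}
  {q: True, e: True, m: False}
  {m: True, e: True, q: False}


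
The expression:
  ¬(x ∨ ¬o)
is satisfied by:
  {o: True, x: False}


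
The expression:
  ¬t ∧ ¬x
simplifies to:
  ¬t ∧ ¬x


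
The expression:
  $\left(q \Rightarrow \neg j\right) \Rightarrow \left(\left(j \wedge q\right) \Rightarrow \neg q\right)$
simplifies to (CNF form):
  $\text{True}$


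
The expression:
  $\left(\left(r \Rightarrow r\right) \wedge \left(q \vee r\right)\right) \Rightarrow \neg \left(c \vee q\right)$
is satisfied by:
  {q: False, c: False, r: False}
  {r: True, q: False, c: False}
  {c: True, q: False, r: False}


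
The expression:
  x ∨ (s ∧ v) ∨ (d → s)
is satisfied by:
  {x: True, s: True, d: False}
  {x: True, s: False, d: False}
  {s: True, x: False, d: False}
  {x: False, s: False, d: False}
  {x: True, d: True, s: True}
  {x: True, d: True, s: False}
  {d: True, s: True, x: False}


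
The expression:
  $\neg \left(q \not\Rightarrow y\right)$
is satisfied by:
  {y: True, q: False}
  {q: False, y: False}
  {q: True, y: True}


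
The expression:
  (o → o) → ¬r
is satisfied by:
  {r: False}


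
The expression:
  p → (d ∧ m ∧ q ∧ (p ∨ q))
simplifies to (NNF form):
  (d ∧ m ∧ q) ∨ ¬p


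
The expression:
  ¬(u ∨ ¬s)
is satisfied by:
  {s: True, u: False}


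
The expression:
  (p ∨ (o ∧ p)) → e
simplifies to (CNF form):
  e ∨ ¬p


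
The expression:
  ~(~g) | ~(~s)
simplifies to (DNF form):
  g | s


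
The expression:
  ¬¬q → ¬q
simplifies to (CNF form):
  ¬q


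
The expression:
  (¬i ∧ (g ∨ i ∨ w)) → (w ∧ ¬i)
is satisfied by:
  {i: True, w: True, g: False}
  {i: True, g: False, w: False}
  {w: True, g: False, i: False}
  {w: False, g: False, i: False}
  {i: True, w: True, g: True}
  {i: True, g: True, w: False}
  {w: True, g: True, i: False}


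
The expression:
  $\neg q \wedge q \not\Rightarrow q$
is never true.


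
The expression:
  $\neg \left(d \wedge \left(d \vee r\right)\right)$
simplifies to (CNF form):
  $\neg d$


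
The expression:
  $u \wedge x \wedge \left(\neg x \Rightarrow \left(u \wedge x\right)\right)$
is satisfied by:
  {u: True, x: True}


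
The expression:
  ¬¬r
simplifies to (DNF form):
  r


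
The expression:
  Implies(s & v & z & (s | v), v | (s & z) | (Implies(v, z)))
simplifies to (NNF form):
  True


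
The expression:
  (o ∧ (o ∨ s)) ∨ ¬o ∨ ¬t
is always true.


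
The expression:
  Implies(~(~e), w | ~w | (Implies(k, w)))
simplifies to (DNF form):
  True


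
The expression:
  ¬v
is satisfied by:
  {v: False}


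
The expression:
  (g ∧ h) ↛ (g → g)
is never true.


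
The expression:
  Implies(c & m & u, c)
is always true.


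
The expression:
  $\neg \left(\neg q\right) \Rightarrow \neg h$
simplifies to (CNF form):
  $\neg h \vee \neg q$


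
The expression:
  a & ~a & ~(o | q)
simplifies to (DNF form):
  False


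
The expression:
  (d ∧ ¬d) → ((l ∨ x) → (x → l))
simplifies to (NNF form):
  True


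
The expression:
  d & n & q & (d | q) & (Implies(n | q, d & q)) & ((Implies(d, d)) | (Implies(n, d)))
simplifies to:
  d & n & q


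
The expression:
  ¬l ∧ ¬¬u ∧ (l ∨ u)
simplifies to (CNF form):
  u ∧ ¬l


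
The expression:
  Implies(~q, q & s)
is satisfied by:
  {q: True}


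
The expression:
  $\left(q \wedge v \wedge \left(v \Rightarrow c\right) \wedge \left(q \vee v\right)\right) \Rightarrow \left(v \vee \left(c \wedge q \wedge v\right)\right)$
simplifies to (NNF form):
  $\text{True}$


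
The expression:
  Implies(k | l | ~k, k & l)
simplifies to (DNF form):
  k & l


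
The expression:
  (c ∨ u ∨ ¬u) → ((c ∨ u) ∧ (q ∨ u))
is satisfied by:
  {c: True, u: True, q: True}
  {c: True, u: True, q: False}
  {u: True, q: True, c: False}
  {u: True, q: False, c: False}
  {c: True, q: True, u: False}


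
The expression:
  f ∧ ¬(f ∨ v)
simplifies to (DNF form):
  False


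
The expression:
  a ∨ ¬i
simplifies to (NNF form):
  a ∨ ¬i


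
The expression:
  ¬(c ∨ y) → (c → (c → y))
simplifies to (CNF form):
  True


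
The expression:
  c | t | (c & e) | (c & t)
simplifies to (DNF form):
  c | t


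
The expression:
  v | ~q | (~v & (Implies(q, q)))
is always true.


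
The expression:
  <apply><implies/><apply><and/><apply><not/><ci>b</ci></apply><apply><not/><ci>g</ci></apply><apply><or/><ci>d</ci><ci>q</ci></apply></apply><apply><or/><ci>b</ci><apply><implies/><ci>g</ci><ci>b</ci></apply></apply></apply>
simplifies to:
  <true/>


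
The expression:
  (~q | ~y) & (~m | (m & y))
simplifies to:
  (y & ~q) | (~m & ~y)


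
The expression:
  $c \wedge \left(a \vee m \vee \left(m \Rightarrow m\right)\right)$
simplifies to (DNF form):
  $c$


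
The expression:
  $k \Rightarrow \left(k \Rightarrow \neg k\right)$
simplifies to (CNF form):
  $\neg k$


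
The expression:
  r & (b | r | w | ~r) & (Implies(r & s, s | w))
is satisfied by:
  {r: True}


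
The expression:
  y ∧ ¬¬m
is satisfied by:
  {m: True, y: True}


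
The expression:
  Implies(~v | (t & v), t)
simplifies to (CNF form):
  t | v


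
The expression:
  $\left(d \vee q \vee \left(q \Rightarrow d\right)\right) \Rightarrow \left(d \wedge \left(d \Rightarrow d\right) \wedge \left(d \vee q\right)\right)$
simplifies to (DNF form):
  $d$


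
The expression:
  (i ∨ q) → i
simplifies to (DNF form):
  i ∨ ¬q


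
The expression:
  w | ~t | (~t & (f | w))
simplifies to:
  w | ~t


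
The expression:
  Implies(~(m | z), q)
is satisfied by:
  {q: True, m: True, z: True}
  {q: True, m: True, z: False}
  {q: True, z: True, m: False}
  {q: True, z: False, m: False}
  {m: True, z: True, q: False}
  {m: True, z: False, q: False}
  {z: True, m: False, q: False}


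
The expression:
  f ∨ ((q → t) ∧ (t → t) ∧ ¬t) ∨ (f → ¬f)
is always true.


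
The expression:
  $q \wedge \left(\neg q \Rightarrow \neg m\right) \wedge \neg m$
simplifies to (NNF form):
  $q \wedge \neg m$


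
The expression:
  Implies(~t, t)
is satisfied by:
  {t: True}


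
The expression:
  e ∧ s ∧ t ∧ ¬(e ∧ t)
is never true.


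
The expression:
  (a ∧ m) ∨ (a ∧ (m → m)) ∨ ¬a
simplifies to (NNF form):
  True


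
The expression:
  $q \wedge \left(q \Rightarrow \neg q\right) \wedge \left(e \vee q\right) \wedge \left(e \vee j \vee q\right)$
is never true.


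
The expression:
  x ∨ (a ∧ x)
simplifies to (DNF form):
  x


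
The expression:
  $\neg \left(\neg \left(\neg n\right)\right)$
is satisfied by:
  {n: False}


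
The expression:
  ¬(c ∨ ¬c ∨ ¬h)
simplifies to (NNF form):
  False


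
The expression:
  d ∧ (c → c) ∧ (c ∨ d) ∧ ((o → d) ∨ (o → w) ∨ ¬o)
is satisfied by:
  {d: True}


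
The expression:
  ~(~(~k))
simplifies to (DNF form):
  ~k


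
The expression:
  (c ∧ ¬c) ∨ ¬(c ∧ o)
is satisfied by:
  {c: False, o: False}
  {o: True, c: False}
  {c: True, o: False}


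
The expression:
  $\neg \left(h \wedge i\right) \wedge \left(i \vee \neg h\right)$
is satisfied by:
  {h: False}


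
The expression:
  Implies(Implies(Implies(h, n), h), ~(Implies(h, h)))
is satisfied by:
  {h: False}


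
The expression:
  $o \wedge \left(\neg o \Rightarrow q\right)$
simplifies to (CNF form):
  $o$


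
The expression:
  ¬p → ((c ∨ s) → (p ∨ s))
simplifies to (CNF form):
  p ∨ s ∨ ¬c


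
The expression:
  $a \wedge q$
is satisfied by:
  {a: True, q: True}


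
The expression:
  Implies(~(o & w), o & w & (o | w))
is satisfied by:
  {w: True, o: True}


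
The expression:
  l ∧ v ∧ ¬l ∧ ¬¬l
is never true.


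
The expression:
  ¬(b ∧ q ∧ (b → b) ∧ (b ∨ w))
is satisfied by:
  {q: False, b: False}
  {b: True, q: False}
  {q: True, b: False}


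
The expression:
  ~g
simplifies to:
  ~g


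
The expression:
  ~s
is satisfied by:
  {s: False}


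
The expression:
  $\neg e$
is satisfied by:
  {e: False}


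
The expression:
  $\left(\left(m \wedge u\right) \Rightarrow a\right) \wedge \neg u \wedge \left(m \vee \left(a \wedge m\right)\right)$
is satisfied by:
  {m: True, u: False}
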